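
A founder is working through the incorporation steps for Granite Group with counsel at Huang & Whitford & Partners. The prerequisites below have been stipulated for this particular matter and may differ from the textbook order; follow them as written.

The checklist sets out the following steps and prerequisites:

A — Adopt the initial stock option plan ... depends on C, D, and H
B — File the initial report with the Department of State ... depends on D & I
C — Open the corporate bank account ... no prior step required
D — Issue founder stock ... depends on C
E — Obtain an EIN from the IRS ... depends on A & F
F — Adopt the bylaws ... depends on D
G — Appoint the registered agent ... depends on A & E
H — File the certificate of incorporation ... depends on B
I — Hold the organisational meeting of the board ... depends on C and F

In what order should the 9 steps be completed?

C, D, F, I, B, H, A, E, G

Only C has no prerequisites, so it is first.
That leaves D as the only ready step → D.
That leaves F as the only ready step → F.
I needed C and F, now all done → I.
B needed D and I, now all done → B.
Next only H has its prerequisites met → H.
A needed C, D and H, now all done → A.
E is the only step now ready → E.
That leaves G as the only ready step → G.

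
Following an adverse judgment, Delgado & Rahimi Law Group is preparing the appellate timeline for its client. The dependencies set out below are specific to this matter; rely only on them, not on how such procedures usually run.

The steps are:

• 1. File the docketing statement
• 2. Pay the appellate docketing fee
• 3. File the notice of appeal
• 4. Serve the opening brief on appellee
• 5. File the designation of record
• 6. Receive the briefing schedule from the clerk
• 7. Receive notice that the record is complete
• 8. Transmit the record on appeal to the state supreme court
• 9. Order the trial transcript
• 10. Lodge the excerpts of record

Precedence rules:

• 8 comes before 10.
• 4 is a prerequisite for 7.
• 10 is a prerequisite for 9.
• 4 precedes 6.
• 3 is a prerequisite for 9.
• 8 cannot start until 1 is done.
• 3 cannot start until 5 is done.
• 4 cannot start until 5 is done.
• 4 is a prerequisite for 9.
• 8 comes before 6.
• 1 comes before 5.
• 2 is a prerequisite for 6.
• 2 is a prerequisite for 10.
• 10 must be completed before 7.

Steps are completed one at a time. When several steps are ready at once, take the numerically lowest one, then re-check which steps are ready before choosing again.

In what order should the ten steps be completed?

Nothing is required for 1 and 2. 1 has the earlier label → 1 first.
Now 2, 5 and 8 have their prerequisites met. 2 has the earlier label, so 2 next.
5 and 8 are both available; 5 has the earlier label → 5.
3 and 4 now also ready, so the ready set is {3, 4, 8}; 3 has the earlier label → 3.
Now 4 and 8 have their prerequisites met. 4 has the earlier label, so 4 next.
8 is the only step now ready → 8.
Ready: 6 and 10. 6 has the earlier label → 6.
10 is the only step now ready → 10.
Now 7 and 9 have their prerequisites met. 7 has the earlier label, so 7 next.
9 is the only step now ready → 9.

1 2 5 3 4 8 6 10 7 9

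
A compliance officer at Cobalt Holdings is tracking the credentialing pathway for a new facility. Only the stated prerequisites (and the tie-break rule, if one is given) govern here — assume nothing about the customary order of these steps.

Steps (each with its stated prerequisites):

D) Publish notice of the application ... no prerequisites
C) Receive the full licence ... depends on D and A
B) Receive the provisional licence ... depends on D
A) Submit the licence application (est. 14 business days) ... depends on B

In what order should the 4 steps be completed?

D B A C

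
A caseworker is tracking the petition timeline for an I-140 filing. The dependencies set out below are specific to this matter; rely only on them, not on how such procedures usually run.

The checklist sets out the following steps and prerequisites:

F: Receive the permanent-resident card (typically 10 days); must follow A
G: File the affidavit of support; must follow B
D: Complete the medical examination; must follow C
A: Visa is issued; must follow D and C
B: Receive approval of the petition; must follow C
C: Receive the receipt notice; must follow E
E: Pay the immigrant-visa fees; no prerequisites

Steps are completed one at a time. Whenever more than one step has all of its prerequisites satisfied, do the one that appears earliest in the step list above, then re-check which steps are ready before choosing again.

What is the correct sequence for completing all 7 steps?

E has no prerequisites → E first.
That leaves C as the only ready step → C.
Now D and B have their prerequisites met. D is listed earlier, so D next.
A and B are both available; A is listed earlier → A.
F and B are both available; F is listed earlier → F.
Next only B has its prerequisites met → B.
G needed B, now all done → G.

E, C, D, A, F, B, G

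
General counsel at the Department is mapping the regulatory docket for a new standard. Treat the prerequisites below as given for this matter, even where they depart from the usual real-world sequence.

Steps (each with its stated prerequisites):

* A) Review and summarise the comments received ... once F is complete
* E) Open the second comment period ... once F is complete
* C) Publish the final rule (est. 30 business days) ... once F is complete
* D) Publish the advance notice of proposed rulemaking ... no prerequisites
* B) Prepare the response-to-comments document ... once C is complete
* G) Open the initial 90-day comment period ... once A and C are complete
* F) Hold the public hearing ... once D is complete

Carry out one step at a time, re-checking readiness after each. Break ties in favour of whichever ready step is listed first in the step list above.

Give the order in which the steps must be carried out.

D, F, A, E, C, B, G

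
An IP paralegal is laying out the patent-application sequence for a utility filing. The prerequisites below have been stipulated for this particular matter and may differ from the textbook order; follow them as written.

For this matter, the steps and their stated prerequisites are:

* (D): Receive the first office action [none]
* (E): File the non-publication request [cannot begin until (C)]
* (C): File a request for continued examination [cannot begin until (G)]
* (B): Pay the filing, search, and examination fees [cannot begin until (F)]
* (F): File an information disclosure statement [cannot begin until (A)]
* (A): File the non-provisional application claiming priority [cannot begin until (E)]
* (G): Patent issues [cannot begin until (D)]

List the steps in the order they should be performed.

(D) has no prerequisites → (D) first.
(G) needed (D), now all done → (G).
(C) is the only step now ready → (C).
(E) needed (C), now all done → (E).
Next only (A) has its prerequisites met → (A).
Next only (F) has its prerequisites met → (F).
(B) needed (F), now all done → (B).

(D), (G), (C), (E), (A), (F), (B)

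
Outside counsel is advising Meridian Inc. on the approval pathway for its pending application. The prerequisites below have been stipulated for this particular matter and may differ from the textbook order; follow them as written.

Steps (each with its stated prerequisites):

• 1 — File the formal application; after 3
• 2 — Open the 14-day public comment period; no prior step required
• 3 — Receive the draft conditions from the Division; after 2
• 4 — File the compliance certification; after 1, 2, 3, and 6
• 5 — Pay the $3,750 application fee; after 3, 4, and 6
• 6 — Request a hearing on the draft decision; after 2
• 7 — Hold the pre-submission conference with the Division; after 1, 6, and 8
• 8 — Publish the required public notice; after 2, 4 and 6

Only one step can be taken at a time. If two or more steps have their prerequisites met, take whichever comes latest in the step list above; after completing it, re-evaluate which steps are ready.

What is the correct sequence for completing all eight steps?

Only 2 has no prerequisites, so it is first.
6 and 3 are both available; 6 is listed later → 6.
Next only 3 has its prerequisites met → 3.
1 needed 3, now all done → 1.
4 is the only step now ready → 4.
Now 8 and 5 have their prerequisites met. 8 is listed later, so 8 next.
Ready: 7 and 5. 7 is listed later → 7.
5 needed 6, 4 and 3, now all done → 5.

2 → 6 → 3 → 1 → 4 → 8 → 7 → 5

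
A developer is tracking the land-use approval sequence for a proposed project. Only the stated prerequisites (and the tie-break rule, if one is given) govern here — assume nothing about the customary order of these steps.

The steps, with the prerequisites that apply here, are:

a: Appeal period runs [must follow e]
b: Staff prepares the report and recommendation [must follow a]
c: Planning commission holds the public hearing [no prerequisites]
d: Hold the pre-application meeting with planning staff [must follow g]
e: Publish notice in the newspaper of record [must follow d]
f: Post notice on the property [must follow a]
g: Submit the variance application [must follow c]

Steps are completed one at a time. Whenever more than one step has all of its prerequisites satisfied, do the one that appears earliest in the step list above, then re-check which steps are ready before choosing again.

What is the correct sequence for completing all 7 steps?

Only c has no prerequisites, so it is first.
Next only g has its prerequisites met → g.
d is the only step now ready → d.
e needed d, now all done → e.
Next only a has its prerequisites met → a.
b and f are both available; b is listed earlier → b.
f needed a, now all done → f.

c, g, d, e, a, b, f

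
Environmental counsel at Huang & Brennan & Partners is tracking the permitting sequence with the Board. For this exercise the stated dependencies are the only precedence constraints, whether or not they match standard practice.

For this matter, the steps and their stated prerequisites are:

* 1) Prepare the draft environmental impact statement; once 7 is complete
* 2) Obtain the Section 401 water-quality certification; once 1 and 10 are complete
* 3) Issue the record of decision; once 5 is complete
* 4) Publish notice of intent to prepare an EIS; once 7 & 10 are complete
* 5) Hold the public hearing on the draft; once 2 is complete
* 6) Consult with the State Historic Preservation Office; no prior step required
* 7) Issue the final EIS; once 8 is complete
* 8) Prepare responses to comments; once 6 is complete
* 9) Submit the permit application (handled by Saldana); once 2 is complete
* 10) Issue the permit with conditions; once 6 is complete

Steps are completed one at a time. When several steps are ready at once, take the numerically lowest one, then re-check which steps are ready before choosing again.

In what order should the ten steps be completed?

6, 8, 7, 1, 10, 2, 4, 5, 3, 9

Only 6 has no prerequisites, so it is first.
Ready: 8 and 10. 8 has the earlier label → 8.
7 now also ready, so the ready set is {7, 10}; 7 has the earlier label → 7.
1 now also ready, so the ready set is {1, 10}; 1 has the earlier label → 1.
10 needed 6, now all done → 10.
2 and 4 are both available; 2 has the earlier label → 2.
Ready: 4, 5 and 9. 4 has the earlier label → 4.
5 and 9 are both available; 5 has the earlier label → 5.
3 now also ready, so the ready set is {3, 9}; 3 has the earlier label → 3.
That leaves 9 as the only ready step → 9.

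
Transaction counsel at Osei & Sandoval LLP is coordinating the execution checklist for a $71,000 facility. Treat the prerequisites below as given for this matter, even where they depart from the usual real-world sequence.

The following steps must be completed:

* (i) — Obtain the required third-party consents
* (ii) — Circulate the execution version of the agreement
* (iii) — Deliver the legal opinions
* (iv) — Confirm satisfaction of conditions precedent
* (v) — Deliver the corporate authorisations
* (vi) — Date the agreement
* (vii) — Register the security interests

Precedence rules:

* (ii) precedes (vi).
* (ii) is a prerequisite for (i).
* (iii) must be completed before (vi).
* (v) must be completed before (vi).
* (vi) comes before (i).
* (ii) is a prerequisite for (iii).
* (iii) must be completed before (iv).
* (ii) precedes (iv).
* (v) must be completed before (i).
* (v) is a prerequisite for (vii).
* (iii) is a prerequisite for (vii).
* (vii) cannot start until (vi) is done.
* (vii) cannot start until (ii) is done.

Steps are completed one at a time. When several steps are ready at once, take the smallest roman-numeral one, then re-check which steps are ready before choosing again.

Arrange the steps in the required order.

(ii), (iii), (iv), (v), (vi), (i), (vii)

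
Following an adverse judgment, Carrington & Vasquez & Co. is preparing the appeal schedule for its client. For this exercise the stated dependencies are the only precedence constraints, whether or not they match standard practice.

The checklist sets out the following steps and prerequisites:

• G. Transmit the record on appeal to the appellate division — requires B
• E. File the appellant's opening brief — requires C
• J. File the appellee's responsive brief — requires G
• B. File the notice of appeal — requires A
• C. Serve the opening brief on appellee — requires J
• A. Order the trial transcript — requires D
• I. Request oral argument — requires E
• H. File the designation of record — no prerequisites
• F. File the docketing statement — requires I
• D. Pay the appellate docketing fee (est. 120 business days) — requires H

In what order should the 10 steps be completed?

H → D → A → B → G → J → C → E → I → F

Only H has no prerequisites, so it is first.
D needed H, now all done → D.
A is the only step now ready → A.
B needed A, now all done → B.
G needed B, now all done → G.
J is the only step now ready → J.
C is the only step now ready → C.
E is the only step now ready → E.
I needed E, now all done → I.
That leaves F as the only ready step → F.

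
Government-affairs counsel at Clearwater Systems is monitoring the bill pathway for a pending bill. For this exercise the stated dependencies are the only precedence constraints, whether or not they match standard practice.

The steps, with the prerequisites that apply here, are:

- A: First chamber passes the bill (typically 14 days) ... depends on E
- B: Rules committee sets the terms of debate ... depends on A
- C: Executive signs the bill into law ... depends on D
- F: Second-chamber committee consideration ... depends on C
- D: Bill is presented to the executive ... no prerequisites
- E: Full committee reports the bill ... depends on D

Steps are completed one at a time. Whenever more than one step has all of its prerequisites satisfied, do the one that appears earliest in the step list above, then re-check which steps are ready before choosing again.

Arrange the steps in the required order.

D C F E A B

D is the only step with nothing outstanding, so it goes first.
Now C and E have their prerequisites met. C is listed earlier, so C next.
F and E are both available; F is listed earlier → F.
That leaves E as the only ready step → E.
Next only A has its prerequisites met → A.
B needed A, now all done → B.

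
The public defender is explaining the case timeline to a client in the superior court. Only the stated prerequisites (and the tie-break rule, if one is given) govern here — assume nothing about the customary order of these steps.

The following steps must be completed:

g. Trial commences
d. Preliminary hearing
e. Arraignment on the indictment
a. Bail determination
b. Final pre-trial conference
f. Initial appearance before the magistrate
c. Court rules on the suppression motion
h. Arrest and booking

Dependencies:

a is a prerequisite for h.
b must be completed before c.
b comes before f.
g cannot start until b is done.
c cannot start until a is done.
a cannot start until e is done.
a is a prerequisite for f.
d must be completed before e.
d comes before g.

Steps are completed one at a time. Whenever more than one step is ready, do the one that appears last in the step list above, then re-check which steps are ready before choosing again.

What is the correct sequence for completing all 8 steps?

b, d, e, a, h, c, f, g

Nothing is required for b and d. b is listed later → b first.
d is the only step now ready → d.
e and g are both available; e is listed later → e.
a and g are both available; a is listed later → a.
Now h, c, f and g have their prerequisites met. h is listed later, so h next.
Ready: c, f and g. c is listed later → c.
Ready: f and g. f is listed later → f.
Next only g has its prerequisites met → g.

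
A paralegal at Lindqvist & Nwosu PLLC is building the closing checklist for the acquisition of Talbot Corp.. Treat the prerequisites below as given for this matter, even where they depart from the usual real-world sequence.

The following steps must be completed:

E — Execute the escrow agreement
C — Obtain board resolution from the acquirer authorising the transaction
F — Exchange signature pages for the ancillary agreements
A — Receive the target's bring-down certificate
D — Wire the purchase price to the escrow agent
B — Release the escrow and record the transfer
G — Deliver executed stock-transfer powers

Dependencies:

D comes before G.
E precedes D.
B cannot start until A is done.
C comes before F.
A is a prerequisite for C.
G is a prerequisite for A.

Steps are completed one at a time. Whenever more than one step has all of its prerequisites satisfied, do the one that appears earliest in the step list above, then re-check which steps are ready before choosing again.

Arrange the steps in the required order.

E D G A C F B

E is the only step with nothing outstanding, so it goes first.
D is the only step now ready → D.
That leaves G as the only ready step → G.
That leaves A as the only ready step → A.
C and B are both available; C is listed earlier → C.
F and B are both available; F is listed earlier → F.
B is the only step now ready → B.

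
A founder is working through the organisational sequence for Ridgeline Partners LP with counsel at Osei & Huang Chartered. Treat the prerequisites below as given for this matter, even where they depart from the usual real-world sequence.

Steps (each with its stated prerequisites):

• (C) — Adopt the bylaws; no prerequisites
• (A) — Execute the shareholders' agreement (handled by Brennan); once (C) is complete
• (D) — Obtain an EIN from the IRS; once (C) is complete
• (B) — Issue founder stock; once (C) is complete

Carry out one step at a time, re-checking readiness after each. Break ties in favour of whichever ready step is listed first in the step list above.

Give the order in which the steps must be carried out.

(C) is the only step with nothing outstanding, so it goes first.
(A), (D) and (B) are all available; (A) is listed earlier → (A).
Ready: (D) and (B). (D) is listed earlier → (D).
(B) is the only step now ready → (B).

(C) → (A) → (D) → (B)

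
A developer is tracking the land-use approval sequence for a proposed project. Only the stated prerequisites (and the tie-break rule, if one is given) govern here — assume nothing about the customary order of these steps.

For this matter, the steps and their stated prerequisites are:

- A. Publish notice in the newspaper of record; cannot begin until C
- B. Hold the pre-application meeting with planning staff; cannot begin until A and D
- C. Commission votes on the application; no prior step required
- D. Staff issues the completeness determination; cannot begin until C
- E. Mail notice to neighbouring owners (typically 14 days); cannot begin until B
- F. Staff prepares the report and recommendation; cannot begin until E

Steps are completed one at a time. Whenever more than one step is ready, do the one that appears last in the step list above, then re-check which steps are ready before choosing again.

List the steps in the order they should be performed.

C, D, A, B, E, F

Only C has no prerequisites, so it is first.
Now D and A have their prerequisites met. D is listed later, so D next.
A needed C, now all done → A.
B is the only step now ready → B.
E is the only step now ready → E.
Next only F has its prerequisites met → F.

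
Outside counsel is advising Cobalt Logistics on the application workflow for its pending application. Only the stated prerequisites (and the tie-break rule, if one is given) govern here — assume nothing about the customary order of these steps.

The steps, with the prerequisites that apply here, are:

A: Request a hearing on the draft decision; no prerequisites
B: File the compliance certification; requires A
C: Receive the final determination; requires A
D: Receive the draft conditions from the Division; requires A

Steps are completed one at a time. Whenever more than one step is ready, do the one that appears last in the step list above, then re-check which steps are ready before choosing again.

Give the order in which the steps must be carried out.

Only A has no prerequisites, so it is first.
Ready: D, C and B. D is listed later → D.
Ready: C and B. C is listed later → C.
B is the only step now ready → B.

A, D, C, B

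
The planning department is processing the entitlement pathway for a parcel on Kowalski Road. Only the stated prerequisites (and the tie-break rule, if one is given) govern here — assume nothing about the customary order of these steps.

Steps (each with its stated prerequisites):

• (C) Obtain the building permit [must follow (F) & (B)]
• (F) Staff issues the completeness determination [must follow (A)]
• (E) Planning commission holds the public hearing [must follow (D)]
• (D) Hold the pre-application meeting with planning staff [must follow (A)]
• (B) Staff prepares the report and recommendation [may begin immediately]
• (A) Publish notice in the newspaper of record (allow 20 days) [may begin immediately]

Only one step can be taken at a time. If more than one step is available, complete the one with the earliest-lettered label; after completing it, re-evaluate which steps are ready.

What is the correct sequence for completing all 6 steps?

(A), (B), (D), (E), (F), (C)

Nothing is required for (A) and (B). (A) has the earlier label → (A) first.
(D) and (F) now also ready, so the ready set is {(B), (D), (F)}; (B) has the earlier label → (B).
Ready: (D) and (F). (D) has the earlier label → (D).
Now (E) and (F) have their prerequisites met. (E) has the earlier label, so (E) next.
(F) needed (A), now all done → (F).
Next only (C) has its prerequisites met → (C).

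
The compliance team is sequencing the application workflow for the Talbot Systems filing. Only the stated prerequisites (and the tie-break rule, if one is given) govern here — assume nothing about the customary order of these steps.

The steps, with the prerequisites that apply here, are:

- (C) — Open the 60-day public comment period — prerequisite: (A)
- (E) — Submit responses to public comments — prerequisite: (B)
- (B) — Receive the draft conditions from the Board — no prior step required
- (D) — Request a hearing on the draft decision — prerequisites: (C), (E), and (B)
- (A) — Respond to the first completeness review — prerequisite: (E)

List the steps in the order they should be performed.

(B) has no prerequisites → (B) first.
(E) is the only step now ready → (E).
(A) is the only step now ready → (A).
(C) needed (A), now all done → (C).
(D) is the only step now ready → (D).

(B) (E) (A) (C) (D)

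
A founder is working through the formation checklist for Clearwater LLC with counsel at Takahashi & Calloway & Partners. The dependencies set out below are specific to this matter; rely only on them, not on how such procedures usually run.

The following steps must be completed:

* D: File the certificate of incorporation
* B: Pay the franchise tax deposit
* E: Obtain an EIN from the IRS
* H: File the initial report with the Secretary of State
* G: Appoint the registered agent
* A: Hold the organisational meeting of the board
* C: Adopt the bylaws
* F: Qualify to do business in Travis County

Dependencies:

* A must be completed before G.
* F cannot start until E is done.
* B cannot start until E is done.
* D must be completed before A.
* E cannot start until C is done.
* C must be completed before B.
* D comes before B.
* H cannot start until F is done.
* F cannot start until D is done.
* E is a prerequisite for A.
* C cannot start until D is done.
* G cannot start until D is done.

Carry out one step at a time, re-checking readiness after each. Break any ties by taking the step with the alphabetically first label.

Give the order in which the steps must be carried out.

D, C, E, A, B, F, G, H

D has no prerequisites → D first.
C needed D, now all done → C.
Next only E has its prerequisites met → E.
Now A, B and F have their prerequisites met. A has the earlier label, so A next.
B, F and G are all available; B has the earlier label → B.
Ready: F and G. F has the earlier label → F.
H now also ready, so the ready set is {G, H}; G has the earlier label → G.
That leaves H as the only ready step → H.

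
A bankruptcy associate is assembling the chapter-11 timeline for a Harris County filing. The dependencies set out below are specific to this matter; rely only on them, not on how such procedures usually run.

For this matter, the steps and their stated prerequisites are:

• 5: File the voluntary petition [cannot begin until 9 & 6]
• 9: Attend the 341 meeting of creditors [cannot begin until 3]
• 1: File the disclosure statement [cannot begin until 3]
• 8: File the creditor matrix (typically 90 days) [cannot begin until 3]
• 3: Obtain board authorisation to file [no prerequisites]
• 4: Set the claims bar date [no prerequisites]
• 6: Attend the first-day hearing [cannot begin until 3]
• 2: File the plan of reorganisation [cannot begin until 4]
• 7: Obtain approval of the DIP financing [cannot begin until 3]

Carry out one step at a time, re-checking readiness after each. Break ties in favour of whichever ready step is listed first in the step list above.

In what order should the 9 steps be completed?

Nothing is required for 3 and 4. 3 is listed earlier → 3 first.
9, 1, 8, 6 and 7 now also ready, so the ready set is {9, 1, 8, 4, 6, 7}; 9 is listed earlier → 9.
1, 8, 4, 6 and 7 are all available; 1 is listed earlier → 1.
Now 8, 4, 6 and 7 have their prerequisites met. 8 is listed earlier, so 8 next.
Now 4, 6 and 7 have their prerequisites met. 4 is listed earlier, so 4 next.
2 now also ready, so the ready set is {6, 2, 7}; 6 is listed earlier → 6.
5 now also ready, so the ready set is {5, 2, 7}; 5 is listed earlier → 5.
Ready: 2 and 7. 2 is listed earlier → 2.
7 needed 3, now all done → 7.

3 → 9 → 1 → 8 → 4 → 6 → 5 → 2 → 7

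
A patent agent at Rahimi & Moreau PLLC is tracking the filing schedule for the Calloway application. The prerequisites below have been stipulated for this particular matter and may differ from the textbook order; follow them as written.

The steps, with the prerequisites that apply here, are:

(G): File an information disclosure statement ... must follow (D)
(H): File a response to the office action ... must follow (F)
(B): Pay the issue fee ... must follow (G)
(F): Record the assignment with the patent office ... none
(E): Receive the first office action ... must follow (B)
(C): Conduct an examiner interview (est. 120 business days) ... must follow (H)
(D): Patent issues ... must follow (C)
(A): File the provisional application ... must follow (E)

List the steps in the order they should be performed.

(F), (H), (C), (D), (G), (B), (E), (A)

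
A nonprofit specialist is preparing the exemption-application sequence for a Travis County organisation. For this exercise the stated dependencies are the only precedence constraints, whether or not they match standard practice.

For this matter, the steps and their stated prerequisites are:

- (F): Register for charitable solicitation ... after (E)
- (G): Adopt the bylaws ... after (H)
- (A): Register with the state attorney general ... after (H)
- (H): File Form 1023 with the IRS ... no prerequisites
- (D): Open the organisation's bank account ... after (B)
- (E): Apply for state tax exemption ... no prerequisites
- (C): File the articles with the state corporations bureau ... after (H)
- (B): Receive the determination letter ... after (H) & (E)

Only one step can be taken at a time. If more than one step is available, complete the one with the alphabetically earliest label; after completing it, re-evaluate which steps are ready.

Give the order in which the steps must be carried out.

(E) (F) (H) (A) (B) (C) (D) (G)

Nothing is required for (E) and (H). (E) has the earlier label → (E) first.
(F) now also ready, so the ready set is {(F), (H)}; (F) has the earlier label → (F).
Next only (H) has its prerequisites met → (H).
Ready: (A), (B), (C) and (G). (A) has the earlier label → (A).
(B), (C) and (G) are all available; (B) has the earlier label → (B).
(C), (D) and (G) are all available; (C) has the earlier label → (C).
(D) and (G) are both available; (D) has the earlier label → (D).
(G) needed (H), now all done → (G).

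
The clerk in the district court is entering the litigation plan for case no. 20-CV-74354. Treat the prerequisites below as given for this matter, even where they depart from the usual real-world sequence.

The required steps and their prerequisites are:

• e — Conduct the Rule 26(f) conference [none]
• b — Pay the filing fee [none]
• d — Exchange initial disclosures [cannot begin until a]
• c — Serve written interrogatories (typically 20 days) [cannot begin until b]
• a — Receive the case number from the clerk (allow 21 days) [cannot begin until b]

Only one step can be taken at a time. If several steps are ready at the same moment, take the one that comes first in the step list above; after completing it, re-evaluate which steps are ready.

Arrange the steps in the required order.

e and b have no prerequisites; e is listed earlier, so e is first.
That leaves b as the only ready step → b.
c and a are both available; c is listed earlier → c.
That leaves a as the only ready step → a.
d is the only step now ready → d.

e b c a d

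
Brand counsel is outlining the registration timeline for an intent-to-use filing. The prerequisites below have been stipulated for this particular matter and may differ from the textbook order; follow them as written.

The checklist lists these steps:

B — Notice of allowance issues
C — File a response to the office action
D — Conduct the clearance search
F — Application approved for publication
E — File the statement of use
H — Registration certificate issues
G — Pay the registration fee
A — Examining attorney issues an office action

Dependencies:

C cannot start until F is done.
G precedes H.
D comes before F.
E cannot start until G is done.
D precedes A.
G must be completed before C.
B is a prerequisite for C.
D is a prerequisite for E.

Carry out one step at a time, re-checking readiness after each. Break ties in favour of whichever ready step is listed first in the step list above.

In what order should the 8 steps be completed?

B, D and G have no prerequisites; B is listed earlier, so B is first.
D and G are both available; D is listed earlier → D.
F, G and A are all available; F is listed earlier → F.
G and A are both available; G is listed earlier → G.
C, E and H now also ready, so the ready set is {C, E, H, A}; C is listed earlier → C.
E, H and A are all available; E is listed earlier → E.
H and A are both available; H is listed earlier → H.
A needed D, now all done → A.

B → D → F → G → C → E → H → A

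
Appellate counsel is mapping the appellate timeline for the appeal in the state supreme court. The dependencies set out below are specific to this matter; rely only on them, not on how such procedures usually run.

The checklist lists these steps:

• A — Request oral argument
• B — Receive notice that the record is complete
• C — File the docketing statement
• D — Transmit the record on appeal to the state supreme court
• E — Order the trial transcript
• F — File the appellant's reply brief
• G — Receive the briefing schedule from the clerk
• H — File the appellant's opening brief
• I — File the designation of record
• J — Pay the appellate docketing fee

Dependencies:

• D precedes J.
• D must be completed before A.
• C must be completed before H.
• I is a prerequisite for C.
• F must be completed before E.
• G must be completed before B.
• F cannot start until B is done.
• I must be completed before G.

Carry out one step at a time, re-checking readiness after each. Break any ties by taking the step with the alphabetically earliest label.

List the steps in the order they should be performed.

Nothing is required for D and I. D has the earlier label → D first.
Now A, I and J have their prerequisites met. A has the earlier label, so A next.
Now I and J have their prerequisites met. I has the earlier label, so I next.
C and G now also ready, so the ready set is {C, G, J}; C has the earlier label → C.
Now G, H and J have their prerequisites met. G has the earlier label, so G next.
Ready: B, H and J. B has the earlier label → B.
F, H and J are all available; F has the earlier label → F.
Ready: E, H and J. E has the earlier label → E.
Ready: H and J. H has the earlier label → H.
That leaves J as the only ready step → J.

D A I C G B F E H J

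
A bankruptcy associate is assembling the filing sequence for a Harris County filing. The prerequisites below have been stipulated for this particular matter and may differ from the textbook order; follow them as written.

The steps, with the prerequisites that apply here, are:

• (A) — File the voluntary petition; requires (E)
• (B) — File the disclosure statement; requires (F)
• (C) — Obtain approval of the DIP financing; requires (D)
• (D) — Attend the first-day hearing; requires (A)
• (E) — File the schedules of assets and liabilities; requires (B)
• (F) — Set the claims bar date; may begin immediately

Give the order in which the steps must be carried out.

(F) has no prerequisites → (F) first.
That leaves (B) as the only ready step → (B).
Next only (E) has its prerequisites met → (E).
That leaves (A) as the only ready step → (A).
Next only (D) has its prerequisites met → (D).
(C) needed (D), now all done → (C).

(F), (B), (E), (A), (D), (C)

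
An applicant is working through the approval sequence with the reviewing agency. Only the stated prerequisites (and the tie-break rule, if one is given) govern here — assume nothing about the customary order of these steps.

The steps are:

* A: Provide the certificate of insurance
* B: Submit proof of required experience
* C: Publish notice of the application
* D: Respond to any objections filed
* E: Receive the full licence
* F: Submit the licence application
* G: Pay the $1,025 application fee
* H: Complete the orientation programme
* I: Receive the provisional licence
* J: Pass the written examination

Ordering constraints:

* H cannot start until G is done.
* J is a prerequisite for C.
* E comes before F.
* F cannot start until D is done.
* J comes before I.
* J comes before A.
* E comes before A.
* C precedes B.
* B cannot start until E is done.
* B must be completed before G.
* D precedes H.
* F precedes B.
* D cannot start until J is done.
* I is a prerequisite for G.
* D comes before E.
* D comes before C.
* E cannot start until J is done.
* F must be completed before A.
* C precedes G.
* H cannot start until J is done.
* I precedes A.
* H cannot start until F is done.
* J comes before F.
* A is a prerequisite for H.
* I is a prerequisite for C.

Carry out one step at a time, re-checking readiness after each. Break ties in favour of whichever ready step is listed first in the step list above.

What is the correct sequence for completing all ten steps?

J, D, E, F, I, A, C, B, G, H

J has no prerequisites → J first.
Now D and I have their prerequisites met. D is listed earlier, so D next.
Ready: E and I. E is listed earlier → E.
F and I are both available; F is listed earlier → F.
That leaves I as the only ready step → I.
A and C are both available; A is listed earlier → A.
Next only C has its prerequisites met → C.
B needed C, E and F, now all done → B.
G needed B, C and I, now all done → G.
H needed A, D, F, G and J, now all done → H.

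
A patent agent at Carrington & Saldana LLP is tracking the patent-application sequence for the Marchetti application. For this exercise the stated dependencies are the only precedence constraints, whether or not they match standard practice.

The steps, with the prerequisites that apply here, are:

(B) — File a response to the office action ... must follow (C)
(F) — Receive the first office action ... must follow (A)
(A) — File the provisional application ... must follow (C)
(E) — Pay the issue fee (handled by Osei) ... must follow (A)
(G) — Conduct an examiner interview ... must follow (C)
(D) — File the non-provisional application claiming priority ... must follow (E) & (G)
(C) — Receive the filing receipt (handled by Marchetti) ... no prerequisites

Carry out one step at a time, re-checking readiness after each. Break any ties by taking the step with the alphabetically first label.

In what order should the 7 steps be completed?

(C) (A) (B) (E) (F) (G) (D)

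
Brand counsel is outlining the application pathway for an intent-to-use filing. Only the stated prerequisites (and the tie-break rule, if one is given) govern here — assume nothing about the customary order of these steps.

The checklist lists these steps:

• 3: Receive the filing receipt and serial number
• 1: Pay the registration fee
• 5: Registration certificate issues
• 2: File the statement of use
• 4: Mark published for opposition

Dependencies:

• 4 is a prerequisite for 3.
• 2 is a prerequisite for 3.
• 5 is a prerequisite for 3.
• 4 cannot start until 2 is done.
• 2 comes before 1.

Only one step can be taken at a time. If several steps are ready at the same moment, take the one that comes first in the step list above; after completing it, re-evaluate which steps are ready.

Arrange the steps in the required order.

Nothing is required for 5 and 2. 5 is listed earlier → 5 first.
Next only 2 has its prerequisites met → 2.
Ready: 1 and 4. 1 is listed earlier → 1.
4 is the only step now ready → 4.
Next only 3 has its prerequisites met → 3.

5, 2, 1, 4, 3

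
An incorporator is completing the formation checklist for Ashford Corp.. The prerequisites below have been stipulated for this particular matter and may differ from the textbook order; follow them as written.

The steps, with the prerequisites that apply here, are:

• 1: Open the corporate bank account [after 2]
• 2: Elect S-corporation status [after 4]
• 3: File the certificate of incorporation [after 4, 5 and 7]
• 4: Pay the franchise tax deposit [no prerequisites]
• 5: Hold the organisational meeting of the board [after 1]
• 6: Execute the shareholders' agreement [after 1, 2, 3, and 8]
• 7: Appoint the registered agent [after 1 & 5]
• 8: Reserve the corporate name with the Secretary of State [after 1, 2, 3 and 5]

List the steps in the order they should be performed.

4 is the only step with nothing outstanding, so it goes first.
2 needed 4, now all done → 2.
Next only 1 has its prerequisites met → 1.
5 needed 1, now all done → 5.
Next only 7 has its prerequisites met → 7.
That leaves 3 as the only ready step → 3.
That leaves 8 as the only ready step → 8.
6 needed 1, 2, 3 and 8, now all done → 6.

4, 2, 1, 5, 7, 3, 8, 6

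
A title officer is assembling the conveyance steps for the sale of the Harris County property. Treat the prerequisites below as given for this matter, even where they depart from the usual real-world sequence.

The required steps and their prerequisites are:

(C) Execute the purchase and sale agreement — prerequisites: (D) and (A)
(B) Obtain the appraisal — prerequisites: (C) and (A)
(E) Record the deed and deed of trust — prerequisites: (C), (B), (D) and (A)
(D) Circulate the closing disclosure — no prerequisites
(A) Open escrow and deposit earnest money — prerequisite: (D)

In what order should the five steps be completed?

(D) is the only step with nothing outstanding, so it goes first.
(A) needed (D), now all done → (A).
(C) is the only step now ready → (C).
(B) is the only step now ready → (B).
Next only (E) has its prerequisites met → (E).

(D), (A), (C), (B), (E)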